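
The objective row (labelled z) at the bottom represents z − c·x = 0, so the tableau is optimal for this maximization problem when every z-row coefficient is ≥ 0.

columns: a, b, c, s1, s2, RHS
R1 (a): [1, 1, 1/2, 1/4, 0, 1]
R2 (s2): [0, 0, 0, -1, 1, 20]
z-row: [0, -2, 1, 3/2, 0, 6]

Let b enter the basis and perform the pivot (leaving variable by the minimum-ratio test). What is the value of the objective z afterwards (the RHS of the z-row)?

8

Ratio test on column b — row 1: 1/1 = 1; row 2: entry 0 ≤ 0. Minimum is 1 at row 1 (a leaves); pivot element 1.
Pivot on row 1; the z-row RHS becomes 6 − (-2)·1 = 8.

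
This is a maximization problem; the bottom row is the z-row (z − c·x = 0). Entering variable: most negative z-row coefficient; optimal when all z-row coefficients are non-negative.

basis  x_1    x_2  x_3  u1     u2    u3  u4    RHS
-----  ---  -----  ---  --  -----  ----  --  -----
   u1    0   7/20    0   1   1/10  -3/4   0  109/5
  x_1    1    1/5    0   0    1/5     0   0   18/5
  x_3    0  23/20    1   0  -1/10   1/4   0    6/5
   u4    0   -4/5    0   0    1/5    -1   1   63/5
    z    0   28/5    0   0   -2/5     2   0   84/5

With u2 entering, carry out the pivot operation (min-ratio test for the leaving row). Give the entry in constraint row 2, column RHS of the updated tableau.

Ratio test on column u2 — row 1: (109/5)/(1/10) = 218; row 2: (18/5)/(1/5) = 18; row 3: entry -1/10 ≤ 0; row 4: (63/5)/(1/5) = 63. Minimum is 18 at row 2 (x_1 leaves); pivot element 1/5.
Divide row 2 by 1/5; eliminate column u2 from the other rows.
In the new row 2, the RHS entry is the old entry divided by the pivot: (18/5)/(1/5) = 18.

18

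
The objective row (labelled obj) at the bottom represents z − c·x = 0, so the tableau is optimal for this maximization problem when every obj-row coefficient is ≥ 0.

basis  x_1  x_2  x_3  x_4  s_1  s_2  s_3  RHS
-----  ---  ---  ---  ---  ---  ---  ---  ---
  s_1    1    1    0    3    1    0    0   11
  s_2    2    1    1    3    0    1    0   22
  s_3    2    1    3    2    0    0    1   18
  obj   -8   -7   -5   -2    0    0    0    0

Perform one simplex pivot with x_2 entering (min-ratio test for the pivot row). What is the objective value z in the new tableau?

77

Ratio test on column x_2 — row 1: 11/1 = 11; row 2: 22/1 = 22; row 3: 18/1 = 18. Minimum is 11 at row 1 (s_1 leaves); pivot element 1.
Pivot on row 1; the obj-row RHS becomes 0 − (-7)·11 = 77.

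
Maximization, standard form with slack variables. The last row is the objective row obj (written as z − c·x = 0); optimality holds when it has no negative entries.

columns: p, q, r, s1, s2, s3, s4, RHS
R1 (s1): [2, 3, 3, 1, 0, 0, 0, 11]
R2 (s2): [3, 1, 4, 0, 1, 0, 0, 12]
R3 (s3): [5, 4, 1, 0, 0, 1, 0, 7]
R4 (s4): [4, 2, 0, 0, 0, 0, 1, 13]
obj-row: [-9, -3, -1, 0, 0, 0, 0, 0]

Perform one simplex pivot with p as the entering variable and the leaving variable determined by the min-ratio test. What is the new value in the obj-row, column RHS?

Ratio test on column p — row 1: 11/2 = 11/2; row 2: 12/3 = 4; row 3: 7/5 = 7/5; row 4: 13/4 = 13/4. Minimum is 7/5 at row 3 (s3 leaves); pivot element 5.
Divide row 3 by 5; eliminate column p from the other rows.
obj-row update in column RHS: 0 − (-9)·(7/5) = 63/5.

63/5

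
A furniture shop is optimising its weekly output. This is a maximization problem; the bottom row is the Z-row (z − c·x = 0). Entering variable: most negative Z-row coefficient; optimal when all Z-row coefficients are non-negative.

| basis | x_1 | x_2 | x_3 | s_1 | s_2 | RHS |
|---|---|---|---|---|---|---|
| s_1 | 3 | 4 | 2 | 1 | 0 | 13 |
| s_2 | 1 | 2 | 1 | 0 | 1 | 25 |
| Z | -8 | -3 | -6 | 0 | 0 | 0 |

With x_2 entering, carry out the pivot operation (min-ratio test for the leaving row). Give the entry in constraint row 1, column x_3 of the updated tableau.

Ratio test on column x_2 — row 1: 13/4 = 13/4; row 2: 25/2 = 25/2. Minimum is 13/4 at row 1 (s_1 leaves); pivot element 4.
Divide row 1 by 4; eliminate column x_2 from the other rows.
In the new row 1, the x_3 entry is the old entry divided by the pivot: 2/4 = 1/2.

1/2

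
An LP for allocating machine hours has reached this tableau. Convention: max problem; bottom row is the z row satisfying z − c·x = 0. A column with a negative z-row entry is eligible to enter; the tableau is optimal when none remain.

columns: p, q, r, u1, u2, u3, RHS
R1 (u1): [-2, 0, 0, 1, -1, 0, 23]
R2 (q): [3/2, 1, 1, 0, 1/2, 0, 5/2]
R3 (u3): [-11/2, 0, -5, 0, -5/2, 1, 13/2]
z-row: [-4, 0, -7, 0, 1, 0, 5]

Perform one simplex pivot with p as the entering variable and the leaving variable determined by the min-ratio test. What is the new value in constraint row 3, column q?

11/3

Ratio test on column p — row 1: entry -2 ≤ 0; row 2: (5/2)/(3/2) = 5/3; row 3: entry -11/2 ≤ 0. Minimum is 5/3 at row 2 (q leaves); pivot element 3/2.
Divide row 2 by 3/2; eliminate column p from the other rows.
Row 3 update in column q: 0 − (-11/2)·(2/3) = 11/3.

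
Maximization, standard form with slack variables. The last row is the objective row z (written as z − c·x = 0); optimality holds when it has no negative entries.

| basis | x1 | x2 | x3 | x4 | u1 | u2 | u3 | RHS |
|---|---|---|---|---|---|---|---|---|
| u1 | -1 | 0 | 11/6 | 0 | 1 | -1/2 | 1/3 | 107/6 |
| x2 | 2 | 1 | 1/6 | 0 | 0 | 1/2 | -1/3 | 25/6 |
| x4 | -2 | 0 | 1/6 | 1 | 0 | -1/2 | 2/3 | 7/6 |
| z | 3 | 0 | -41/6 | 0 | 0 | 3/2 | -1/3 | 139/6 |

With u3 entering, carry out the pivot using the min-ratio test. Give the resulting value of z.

95/4

Ratio test on column u3 — row 1: (107/6)/(1/3) = 107/2; row 2: entry -1/3 ≤ 0; row 3: (7/6)/(2/3) = 7/4. Minimum is 7/4 at row 3 (x4 leaves); pivot element 2/3.
Pivot on row 3; the z-row RHS becomes 139/6 − (-1/3)·(7/4) = 95/4.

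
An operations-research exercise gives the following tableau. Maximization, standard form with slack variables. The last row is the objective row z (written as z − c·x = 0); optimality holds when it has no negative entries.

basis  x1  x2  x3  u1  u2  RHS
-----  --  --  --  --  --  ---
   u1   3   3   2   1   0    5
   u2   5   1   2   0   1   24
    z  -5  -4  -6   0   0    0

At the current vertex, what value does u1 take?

5

u1 is basic (row 1); its value is the RHS of that row, 5.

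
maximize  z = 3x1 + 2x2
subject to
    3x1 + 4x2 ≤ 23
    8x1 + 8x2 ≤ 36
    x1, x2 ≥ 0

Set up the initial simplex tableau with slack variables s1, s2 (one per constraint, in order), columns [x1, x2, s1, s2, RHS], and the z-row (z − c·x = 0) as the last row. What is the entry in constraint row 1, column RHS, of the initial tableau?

23

The RHS of constraint 1 is b_1 = 23.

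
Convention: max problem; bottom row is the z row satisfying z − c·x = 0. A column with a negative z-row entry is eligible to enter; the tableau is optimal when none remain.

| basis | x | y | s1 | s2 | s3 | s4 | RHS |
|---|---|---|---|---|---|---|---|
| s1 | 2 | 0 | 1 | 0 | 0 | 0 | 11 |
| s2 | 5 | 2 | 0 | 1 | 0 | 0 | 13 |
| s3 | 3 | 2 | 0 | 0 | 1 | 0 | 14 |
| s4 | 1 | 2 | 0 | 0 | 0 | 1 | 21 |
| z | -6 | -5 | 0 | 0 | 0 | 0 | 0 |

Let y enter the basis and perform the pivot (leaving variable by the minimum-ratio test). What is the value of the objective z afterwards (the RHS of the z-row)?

Ratio test on column y — row 1: entry 0 ≤ 0; row 2: 13/2 = 13/2; row 3: 14/2 = 7; row 4: 21/2 = 21/2. Minimum is 13/2 at row 2 (s2 leaves); pivot element 2.
Pivot on row 2; the z-row RHS becomes 0 − (-5)·(13/2) = 65/2.

65/2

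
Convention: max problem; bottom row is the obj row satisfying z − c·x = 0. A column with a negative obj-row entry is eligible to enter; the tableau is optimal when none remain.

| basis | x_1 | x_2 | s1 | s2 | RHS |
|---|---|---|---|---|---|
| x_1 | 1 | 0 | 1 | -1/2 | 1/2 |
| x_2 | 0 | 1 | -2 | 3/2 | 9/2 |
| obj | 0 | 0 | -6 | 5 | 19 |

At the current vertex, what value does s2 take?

s2 is not in the basis, so in the current basic feasible solution s2 = 0.

0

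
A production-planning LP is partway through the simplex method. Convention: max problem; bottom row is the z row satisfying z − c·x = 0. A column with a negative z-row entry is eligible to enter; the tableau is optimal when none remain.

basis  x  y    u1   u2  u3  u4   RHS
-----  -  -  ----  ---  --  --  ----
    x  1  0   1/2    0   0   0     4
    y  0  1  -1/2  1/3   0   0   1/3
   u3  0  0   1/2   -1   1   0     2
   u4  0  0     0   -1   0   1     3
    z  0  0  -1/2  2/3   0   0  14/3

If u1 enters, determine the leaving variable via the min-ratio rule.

u3

Column u1 entries and ratios — x: 4/(1/2) = 8; y: -1/2 ≤ 0, skip; u3: 2/(1/2) = 4; u4: 0 ≤ 0, skip.
Smallest ratio is 4 in the row of u3, so u3 leaves.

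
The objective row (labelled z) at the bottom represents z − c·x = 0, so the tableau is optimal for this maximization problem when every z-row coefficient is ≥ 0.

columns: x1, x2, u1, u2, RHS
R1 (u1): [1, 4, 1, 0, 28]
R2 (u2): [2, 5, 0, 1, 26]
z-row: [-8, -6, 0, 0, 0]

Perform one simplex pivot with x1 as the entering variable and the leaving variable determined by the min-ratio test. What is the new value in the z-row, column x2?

14

Ratio test on column x1 — row 1: 28/1 = 28; row 2: 26/2 = 13. Minimum is 13 at row 2 (u2 leaves); pivot element 2.
Divide row 2 by 2; eliminate column x1 from the other rows.
z-row update in column x2: -6 − (-8)·(5/2) = 14.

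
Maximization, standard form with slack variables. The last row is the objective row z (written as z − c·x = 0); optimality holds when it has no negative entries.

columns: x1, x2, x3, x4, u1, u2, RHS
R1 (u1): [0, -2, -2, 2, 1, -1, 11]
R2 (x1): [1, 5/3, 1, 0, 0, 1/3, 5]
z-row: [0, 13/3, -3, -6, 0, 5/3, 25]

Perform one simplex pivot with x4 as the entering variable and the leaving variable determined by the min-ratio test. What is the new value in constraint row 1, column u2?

-1/2

Ratio test on column x4 — row 1: 11/2 = 11/2; row 2: entry 0 ≤ 0. Minimum is 11/2 at row 1 (u1 leaves); pivot element 2.
Divide row 1 by 2; eliminate column x4 from the other rows.
In the new row 1, the u2 entry is the old entry divided by the pivot: (-1)/2 = -1/2.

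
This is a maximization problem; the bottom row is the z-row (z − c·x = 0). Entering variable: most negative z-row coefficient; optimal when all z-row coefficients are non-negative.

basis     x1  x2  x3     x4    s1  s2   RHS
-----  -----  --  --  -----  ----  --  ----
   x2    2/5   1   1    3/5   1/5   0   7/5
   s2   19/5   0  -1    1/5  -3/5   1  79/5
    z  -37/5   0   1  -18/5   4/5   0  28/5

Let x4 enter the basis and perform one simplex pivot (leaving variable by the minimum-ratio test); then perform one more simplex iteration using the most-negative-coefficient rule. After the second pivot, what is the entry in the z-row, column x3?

Ratio test on column x4 — row 1: (7/5)/(3/5) = 7/3; row 2: (79/5)/(1/5) = 79. Minimum is 7/3 at row 1 (x2 leaves); pivot element 3/5.
Divide row 1 by 3/5; eliminate column x4 from the other rows.
Second iteration: most negative z-row entry is -5 in column x1, so x1 enters.
Ratio test on column x1 — row 1: (7/3)/(2/3) = 7/2; row 2: (46/3)/(11/3) = 46/11. Minimum is 7/2 at row 1 (x4 leaves); pivot element 2/3.
Divide row 1 by 2/3; eliminate column x1 from the other rows.
After both pivots, the entry at the z-row, column x3 is 39/2.

39/2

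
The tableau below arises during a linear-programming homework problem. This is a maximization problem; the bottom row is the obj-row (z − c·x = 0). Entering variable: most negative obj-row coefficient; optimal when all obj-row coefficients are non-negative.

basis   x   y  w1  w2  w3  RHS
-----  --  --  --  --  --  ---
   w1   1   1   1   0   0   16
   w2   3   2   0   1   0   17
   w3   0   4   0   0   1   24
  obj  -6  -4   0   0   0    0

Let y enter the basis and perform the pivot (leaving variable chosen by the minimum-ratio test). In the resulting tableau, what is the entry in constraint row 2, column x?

Ratio test on column y — row 1: 16/1 = 16; row 2: 17/2 = 17/2; row 3: 24/4 = 6. Minimum is 6 at row 3 (w3 leaves); pivot element 4.
Divide row 3 by 4; eliminate column y from the other rows.
Row 2 update in column x: 3 − 2·0 = 3.

3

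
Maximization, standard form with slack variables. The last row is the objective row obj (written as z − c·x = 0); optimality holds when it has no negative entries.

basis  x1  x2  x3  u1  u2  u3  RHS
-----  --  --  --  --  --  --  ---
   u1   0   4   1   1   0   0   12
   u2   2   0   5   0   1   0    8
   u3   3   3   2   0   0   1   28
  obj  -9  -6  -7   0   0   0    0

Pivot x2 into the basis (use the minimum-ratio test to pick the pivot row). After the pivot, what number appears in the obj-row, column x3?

-11/2

Ratio test on column x2 — row 1: 12/4 = 3; row 2: entry 0 ≤ 0; row 3: 28/3 = 28/3. Minimum is 3 at row 1 (u1 leaves); pivot element 4.
Divide row 1 by 4; eliminate column x2 from the other rows.
obj-row update in column x3: -7 − (-6)·(1/4) = -11/2.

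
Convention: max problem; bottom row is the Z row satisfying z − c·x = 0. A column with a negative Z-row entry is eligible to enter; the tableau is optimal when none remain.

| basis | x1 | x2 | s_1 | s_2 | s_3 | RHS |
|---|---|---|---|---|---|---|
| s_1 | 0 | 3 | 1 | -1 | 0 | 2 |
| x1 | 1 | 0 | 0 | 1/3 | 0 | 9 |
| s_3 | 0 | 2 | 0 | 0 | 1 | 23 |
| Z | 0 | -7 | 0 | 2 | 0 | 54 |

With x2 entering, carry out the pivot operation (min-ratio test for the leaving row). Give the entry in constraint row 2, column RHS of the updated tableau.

9

Ratio test on column x2 — row 1: 2/3 = 2/3; row 2: entry 0 ≤ 0; row 3: 23/2 = 23/2. Minimum is 2/3 at row 1 (s_1 leaves); pivot element 3.
Divide row 1 by 3; eliminate column x2 from the other rows.
Row 2 update in column RHS: 9 − 0·(2/3) = 9.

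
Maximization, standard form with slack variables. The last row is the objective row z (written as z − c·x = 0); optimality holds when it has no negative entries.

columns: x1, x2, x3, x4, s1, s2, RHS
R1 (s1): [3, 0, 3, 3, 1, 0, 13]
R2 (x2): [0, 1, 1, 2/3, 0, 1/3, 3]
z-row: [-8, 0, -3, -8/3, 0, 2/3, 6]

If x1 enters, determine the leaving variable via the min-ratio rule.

s1

Column x1 entries and ratios — s1: 13/3 = 13/3; x2: 0 ≤ 0, skip.
Smallest ratio is 13/3 in the row of s1, so s1 leaves.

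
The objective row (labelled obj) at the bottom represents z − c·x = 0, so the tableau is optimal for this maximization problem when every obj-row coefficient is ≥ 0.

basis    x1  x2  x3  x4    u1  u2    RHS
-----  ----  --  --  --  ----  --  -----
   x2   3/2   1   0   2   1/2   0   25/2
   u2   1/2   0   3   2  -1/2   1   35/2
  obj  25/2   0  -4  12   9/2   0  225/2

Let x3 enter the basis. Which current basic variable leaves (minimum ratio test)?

u2

Column x3 entries and ratios — x2: 0 ≤ 0, skip; u2: (35/2)/3 = 35/6.
Smallest ratio is 35/6 in the row of u2, so u2 leaves.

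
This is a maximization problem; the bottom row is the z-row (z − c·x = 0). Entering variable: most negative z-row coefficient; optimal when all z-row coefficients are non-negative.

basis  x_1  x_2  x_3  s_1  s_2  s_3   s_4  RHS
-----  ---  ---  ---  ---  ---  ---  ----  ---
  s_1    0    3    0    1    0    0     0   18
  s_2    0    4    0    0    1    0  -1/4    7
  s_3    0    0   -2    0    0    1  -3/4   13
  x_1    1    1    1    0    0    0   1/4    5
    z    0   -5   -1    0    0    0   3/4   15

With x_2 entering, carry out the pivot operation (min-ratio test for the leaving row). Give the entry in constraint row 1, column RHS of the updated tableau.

Ratio test on column x_2 — row 1: 18/3 = 6; row 2: 7/4 = 7/4; row 3: entry 0 ≤ 0; row 4: 5/1 = 5. Minimum is 7/4 at row 2 (s_2 leaves); pivot element 4.
Divide row 2 by 4; eliminate column x_2 from the other rows.
Row 1 update in column RHS: 18 − 3·(7/4) = 51/4.

51/4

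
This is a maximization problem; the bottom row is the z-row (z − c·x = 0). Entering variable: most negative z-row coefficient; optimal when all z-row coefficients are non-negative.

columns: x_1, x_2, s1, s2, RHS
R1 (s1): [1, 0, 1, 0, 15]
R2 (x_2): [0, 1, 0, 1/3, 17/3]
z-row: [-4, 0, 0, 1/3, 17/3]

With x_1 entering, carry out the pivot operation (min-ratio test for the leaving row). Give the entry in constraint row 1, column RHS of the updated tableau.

15

Ratio test on column x_1 — row 1: 15/1 = 15; row 2: entry 0 ≤ 0. Minimum is 15 at row 1 (s1 leaves); pivot element 1.
Divide row 1 by 1; eliminate column x_1 from the other rows.
In the new row 1, the RHS entry is the old entry divided by the pivot: 15/1 = 15.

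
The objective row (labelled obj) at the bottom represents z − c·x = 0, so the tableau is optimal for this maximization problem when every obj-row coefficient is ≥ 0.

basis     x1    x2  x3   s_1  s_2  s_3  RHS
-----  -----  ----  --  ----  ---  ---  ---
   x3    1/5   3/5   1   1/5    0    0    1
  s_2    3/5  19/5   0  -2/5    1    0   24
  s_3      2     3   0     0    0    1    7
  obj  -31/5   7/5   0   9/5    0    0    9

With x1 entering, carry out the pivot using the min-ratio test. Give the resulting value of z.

Ratio test on column x1 — row 1: 1/(1/5) = 5; row 2: 24/(3/5) = 40; row 3: 7/2 = 7/2. Minimum is 7/2 at row 3 (s_3 leaves); pivot element 2.
Pivot on row 3; the obj-row RHS becomes 9 − (-31/5)·(7/2) = 307/10.

307/10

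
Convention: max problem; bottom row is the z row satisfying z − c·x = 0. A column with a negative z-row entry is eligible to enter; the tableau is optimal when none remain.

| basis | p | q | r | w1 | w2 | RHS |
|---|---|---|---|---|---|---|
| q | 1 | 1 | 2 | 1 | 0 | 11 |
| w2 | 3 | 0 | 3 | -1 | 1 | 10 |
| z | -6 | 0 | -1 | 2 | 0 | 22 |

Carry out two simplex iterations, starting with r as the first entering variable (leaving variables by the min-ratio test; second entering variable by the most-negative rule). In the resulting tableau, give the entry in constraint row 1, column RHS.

Ratio test on column r — row 1: 11/2 = 11/2; row 2: 10/3 = 10/3. Minimum is 10/3 at row 2 (w2 leaves); pivot element 3.
Divide row 2 by 3; eliminate column r from the other rows.
Second iteration: most negative z-row entry is -5 in column p, so p enters.
Ratio test on column p — row 1: entry -1 ≤ 0; row 2: (10/3)/1 = 10/3. Minimum is 10/3 at row 2 (r leaves); pivot element 1.
Divide row 2 by 1; eliminate column p from the other rows.
After both pivots, the entry at constraint row 1, column RHS is 23/3.

23/3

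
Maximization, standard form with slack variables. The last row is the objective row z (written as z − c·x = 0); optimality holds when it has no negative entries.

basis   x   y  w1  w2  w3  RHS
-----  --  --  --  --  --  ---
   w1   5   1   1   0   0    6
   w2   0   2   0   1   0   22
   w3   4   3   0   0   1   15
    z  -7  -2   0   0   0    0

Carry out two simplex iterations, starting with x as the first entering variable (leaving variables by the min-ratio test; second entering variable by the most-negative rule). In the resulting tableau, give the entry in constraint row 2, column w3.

-10/11

Ratio test on column x — row 1: 6/5 = 6/5; row 2: entry 0 ≤ 0; row 3: 15/4 = 15/4. Minimum is 6/5 at row 1 (w1 leaves); pivot element 5.
Divide row 1 by 5; eliminate column x from the other rows.
Second iteration: most negative z-row entry is -3/5 in column y, so y enters.
Ratio test on column y — row 1: (6/5)/(1/5) = 6; row 2: 22/2 = 11; row 3: (51/5)/(11/5) = 51/11. Minimum is 51/11 at row 3 (w3 leaves); pivot element 11/5.
Divide row 3 by 11/5; eliminate column y from the other rows.
After both pivots, the entry at constraint row 2, column w3 is -10/11.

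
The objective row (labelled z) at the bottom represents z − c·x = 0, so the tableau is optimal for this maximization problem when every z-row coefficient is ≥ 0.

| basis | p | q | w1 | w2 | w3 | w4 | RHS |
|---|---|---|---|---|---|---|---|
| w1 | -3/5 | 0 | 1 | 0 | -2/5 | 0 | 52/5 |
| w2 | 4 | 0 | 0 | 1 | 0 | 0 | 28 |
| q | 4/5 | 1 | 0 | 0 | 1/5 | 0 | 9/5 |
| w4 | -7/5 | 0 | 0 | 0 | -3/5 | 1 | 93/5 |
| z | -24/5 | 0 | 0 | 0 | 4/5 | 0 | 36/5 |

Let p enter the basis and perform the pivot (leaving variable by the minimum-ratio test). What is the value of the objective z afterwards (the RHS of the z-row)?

Ratio test on column p — row 1: entry -3/5 ≤ 0; row 2: 28/4 = 7; row 3: (9/5)/(4/5) = 9/4; row 4: entry -7/5 ≤ 0. Minimum is 9/4 at row 3 (q leaves); pivot element 4/5.
Pivot on row 3; the z-row RHS becomes 36/5 − (-24/5)·(9/4) = 18.

18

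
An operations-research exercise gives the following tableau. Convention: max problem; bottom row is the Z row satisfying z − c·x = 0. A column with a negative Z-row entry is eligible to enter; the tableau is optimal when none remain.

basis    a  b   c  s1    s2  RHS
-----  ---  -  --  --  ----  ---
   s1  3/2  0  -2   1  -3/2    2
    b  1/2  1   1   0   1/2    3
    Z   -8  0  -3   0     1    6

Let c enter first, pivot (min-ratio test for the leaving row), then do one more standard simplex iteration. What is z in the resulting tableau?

Ratio test on column c — row 1: entry -2 ≤ 0; row 2: 3/1 = 3. Minimum is 3 at row 2 (b leaves); pivot element 1.
Pivot on row 2; the Z-row RHS becomes 6 − (-3)·3 = 15.
Next entering variable (most negative Z-row entry -13/2): a.
Ratio test on column a — row 1: 8/(5/2) = 16/5; row 2: 3/(1/2) = 6. Minimum is 16/5 at row 1 (s1 leaves); pivot element 5/2.
After the second pivot the Z-row RHS is 15 − (-13/2)·(16/5) = 179/5.

179/5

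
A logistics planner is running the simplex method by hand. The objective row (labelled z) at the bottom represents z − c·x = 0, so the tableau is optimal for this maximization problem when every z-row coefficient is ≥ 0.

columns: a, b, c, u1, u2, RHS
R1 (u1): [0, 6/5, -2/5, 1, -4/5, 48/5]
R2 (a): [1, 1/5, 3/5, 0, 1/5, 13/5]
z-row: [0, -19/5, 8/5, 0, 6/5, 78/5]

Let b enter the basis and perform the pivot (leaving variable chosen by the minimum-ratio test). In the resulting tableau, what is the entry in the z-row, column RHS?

46

Ratio test on column b — row 1: (48/5)/(6/5) = 8; row 2: (13/5)/(1/5) = 13. Minimum is 8 at row 1 (u1 leaves); pivot element 6/5.
Divide row 1 by 6/5; eliminate column b from the other rows.
z-row update in column RHS: 78/5 − (-19/5)·8 = 46.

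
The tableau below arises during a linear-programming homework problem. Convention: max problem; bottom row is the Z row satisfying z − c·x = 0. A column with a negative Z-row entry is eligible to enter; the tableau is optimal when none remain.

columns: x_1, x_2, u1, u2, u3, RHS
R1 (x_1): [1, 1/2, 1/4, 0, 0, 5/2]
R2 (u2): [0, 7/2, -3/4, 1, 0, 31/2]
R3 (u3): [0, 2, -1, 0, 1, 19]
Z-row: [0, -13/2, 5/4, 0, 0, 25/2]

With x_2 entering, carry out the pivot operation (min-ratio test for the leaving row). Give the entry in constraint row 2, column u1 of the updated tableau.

Ratio test on column x_2 — row 1: (5/2)/(1/2) = 5; row 2: (31/2)/(7/2) = 31/7; row 3: 19/2 = 19/2. Minimum is 31/7 at row 2 (u2 leaves); pivot element 7/2.
Divide row 2 by 7/2; eliminate column x_2 from the other rows.
In the new row 2, the u1 entry is the old entry divided by the pivot: (-3/4)/(7/2) = -3/14.

-3/14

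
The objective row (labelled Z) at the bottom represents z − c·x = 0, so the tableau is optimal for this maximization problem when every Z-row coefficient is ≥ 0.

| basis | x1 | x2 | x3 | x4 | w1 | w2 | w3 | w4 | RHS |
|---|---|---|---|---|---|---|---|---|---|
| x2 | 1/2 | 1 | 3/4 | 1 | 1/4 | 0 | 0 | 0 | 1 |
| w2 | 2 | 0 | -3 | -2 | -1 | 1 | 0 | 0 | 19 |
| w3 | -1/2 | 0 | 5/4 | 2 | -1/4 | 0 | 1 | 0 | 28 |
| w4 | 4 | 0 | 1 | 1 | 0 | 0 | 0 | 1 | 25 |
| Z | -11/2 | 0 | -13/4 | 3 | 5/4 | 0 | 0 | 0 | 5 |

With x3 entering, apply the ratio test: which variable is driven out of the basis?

x2

Column x3 entries and ratios — x2: 1/(3/4) = 4/3; w2: -3 ≤ 0, skip; w3: 28/(5/4) = 112/5; w4: 25/1 = 25.
Smallest ratio is 4/3 in the row of x2, so x2 leaves.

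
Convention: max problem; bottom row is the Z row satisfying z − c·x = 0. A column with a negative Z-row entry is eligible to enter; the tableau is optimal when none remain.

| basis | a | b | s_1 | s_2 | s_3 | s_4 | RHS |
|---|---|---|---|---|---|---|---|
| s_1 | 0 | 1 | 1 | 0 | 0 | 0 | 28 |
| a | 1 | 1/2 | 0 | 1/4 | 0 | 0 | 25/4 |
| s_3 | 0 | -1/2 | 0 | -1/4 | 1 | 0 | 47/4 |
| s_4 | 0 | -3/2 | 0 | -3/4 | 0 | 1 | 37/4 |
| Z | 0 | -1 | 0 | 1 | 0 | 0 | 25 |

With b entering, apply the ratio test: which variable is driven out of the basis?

Column b entries and ratios — s_1: 28/1 = 28; a: (25/4)/(1/2) = 25/2; s_3: -1/2 ≤ 0, skip; s_4: -3/2 ≤ 0, skip.
Smallest ratio is 25/2 in the row of a, so a leaves.

a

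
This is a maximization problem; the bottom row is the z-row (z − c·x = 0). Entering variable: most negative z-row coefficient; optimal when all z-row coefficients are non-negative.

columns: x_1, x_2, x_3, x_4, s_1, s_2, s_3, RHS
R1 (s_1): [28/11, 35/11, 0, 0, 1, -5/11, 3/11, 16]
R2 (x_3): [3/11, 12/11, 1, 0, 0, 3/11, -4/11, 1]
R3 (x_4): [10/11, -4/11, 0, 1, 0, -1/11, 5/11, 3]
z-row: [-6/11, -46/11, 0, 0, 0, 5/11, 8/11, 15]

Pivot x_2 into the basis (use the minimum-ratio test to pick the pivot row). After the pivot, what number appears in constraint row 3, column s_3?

Ratio test on column x_2 — row 1: 16/(35/11) = 176/35; row 2: 1/(12/11) = 11/12; row 3: entry -4/11 ≤ 0. Minimum is 11/12 at row 2 (x_3 leaves); pivot element 12/11.
Divide row 2 by 12/11; eliminate column x_2 from the other rows.
Row 3 update in column s_3: 5/11 − (-4/11)·(-1/3) = 1/3.

1/3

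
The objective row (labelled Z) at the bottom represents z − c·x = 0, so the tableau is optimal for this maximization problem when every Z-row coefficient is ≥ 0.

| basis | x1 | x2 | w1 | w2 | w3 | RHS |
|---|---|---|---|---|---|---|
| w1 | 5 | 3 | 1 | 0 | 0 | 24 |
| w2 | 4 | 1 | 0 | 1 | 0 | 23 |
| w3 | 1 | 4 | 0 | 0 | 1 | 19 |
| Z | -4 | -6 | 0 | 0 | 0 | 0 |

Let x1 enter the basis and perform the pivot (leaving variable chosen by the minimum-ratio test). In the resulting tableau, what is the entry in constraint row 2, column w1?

Ratio test on column x1 — row 1: 24/5 = 24/5; row 2: 23/4 = 23/4; row 3: 19/1 = 19. Minimum is 24/5 at row 1 (w1 leaves); pivot element 5.
Divide row 1 by 5; eliminate column x1 from the other rows.
Row 2 update in column w1: 0 − 4·(1/5) = -4/5.

-4/5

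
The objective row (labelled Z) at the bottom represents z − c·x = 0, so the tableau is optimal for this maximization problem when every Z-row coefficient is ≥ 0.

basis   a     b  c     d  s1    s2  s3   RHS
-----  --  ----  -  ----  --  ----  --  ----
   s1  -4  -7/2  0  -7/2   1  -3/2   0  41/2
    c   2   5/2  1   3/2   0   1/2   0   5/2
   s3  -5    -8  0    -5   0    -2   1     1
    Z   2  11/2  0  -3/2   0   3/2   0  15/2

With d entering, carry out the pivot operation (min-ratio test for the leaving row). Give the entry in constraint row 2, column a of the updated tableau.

Ratio test on column d — row 1: entry -7/2 ≤ 0; row 2: (5/2)/(3/2) = 5/3; row 3: entry -5 ≤ 0. Minimum is 5/3 at row 2 (c leaves); pivot element 3/2.
Divide row 2 by 3/2; eliminate column d from the other rows.
In the new row 2, the a entry is the old entry divided by the pivot: 2/(3/2) = 4/3.

4/3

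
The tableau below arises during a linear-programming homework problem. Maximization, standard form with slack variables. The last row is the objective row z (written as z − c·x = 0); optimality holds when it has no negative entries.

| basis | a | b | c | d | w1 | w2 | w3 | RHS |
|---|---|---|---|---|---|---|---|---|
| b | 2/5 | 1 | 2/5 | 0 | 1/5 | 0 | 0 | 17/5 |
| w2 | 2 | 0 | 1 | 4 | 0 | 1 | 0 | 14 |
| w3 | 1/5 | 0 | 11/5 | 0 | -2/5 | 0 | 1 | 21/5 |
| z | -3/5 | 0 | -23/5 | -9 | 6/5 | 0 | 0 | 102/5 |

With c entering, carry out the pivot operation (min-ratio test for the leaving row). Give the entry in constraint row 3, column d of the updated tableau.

Ratio test on column c — row 1: (17/5)/(2/5) = 17/2; row 2: 14/1 = 14; row 3: (21/5)/(11/5) = 21/11. Minimum is 21/11 at row 3 (w3 leaves); pivot element 11/5.
Divide row 3 by 11/5; eliminate column c from the other rows.
In the new row 3, the d entry is the old entry divided by the pivot: 0/(11/5) = 0.

0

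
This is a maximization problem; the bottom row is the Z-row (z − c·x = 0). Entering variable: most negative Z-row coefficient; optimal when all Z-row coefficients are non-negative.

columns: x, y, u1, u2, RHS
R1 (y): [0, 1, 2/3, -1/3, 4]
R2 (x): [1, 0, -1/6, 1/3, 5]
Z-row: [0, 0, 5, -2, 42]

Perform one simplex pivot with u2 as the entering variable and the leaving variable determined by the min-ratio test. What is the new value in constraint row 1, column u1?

Ratio test on column u2 — row 1: entry -1/3 ≤ 0; row 2: 5/(1/3) = 15. Minimum is 15 at row 2 (x leaves); pivot element 1/3.
Divide row 2 by 1/3; eliminate column u2 from the other rows.
Row 1 update in column u1: 2/3 − (-1/3)·(-1/2) = 1/2.

1/2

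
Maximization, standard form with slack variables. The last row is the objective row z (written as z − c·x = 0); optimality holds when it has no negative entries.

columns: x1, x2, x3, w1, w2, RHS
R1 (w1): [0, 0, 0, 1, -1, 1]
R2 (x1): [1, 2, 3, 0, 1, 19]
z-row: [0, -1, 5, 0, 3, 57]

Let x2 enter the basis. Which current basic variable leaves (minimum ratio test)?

Column x2 entries and ratios — w1: 0 ≤ 0, skip; x1: 19/2 = 19/2.
Smallest ratio is 19/2 in the row of x1, so x1 leaves.

x1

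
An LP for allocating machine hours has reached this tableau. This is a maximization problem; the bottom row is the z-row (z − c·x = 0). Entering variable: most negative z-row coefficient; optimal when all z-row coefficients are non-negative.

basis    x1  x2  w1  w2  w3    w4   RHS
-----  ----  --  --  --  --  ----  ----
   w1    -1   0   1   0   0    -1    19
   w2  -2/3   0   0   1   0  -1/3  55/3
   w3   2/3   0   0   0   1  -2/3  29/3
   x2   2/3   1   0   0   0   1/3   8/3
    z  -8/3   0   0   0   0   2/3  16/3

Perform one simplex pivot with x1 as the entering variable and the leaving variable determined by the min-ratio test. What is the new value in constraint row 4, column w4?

1/2

Ratio test on column x1 — row 1: entry -1 ≤ 0; row 2: entry -2/3 ≤ 0; row 3: (29/3)/(2/3) = 29/2; row 4: (8/3)/(2/3) = 4. Minimum is 4 at row 4 (x2 leaves); pivot element 2/3.
Divide row 4 by 2/3; eliminate column x1 from the other rows.
In the new row 4, the w4 entry is the old entry divided by the pivot: (1/3)/(2/3) = 1/2.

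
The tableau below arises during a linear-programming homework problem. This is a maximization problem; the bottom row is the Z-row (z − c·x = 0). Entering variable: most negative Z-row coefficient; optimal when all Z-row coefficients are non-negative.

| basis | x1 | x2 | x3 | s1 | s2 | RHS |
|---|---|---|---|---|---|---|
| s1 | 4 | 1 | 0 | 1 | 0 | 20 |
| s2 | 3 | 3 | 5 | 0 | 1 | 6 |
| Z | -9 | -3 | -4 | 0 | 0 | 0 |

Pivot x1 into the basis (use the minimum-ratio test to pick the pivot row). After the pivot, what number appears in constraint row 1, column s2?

Ratio test on column x1 — row 1: 20/4 = 5; row 2: 6/3 = 2. Minimum is 2 at row 2 (s2 leaves); pivot element 3.
Divide row 2 by 3; eliminate column x1 from the other rows.
Row 1 update in column s2: 0 − 4·(1/3) = -4/3.

-4/3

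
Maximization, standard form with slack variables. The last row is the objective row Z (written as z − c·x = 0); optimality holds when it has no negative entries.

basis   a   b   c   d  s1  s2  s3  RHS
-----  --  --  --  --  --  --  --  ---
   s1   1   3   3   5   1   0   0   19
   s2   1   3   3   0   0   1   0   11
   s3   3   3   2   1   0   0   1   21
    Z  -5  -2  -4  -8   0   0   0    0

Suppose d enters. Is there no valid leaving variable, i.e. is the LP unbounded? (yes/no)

Column d has positive entries in row(s) 1, 3, so the ratio test bounds it — not unbounded.

no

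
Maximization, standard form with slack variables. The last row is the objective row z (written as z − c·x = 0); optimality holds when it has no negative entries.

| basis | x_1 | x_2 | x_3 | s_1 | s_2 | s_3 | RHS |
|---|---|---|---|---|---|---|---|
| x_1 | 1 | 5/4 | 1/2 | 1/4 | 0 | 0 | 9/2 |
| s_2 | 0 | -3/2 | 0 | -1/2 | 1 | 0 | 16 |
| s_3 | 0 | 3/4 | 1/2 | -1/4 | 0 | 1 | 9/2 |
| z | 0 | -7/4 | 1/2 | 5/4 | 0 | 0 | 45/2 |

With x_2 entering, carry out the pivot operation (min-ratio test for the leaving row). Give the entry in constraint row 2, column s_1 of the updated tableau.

Ratio test on column x_2 — row 1: (9/2)/(5/4) = 18/5; row 2: entry -3/2 ≤ 0; row 3: (9/2)/(3/4) = 6. Minimum is 18/5 at row 1 (x_1 leaves); pivot element 5/4.
Divide row 1 by 5/4; eliminate column x_2 from the other rows.
Row 2 update in column s_1: -1/2 − (-3/2)·(1/5) = -1/5.

-1/5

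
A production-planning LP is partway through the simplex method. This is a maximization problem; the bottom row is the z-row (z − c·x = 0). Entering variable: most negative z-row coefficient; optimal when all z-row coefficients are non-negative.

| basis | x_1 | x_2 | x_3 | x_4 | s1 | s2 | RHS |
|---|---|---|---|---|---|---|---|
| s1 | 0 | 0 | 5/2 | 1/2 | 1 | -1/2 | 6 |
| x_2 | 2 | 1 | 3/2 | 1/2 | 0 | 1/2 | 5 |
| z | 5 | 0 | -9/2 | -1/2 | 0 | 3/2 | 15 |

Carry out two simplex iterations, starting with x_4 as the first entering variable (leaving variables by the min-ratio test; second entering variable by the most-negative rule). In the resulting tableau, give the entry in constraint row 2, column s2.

4

Ratio test on column x_4 — row 1: 6/(1/2) = 12; row 2: 5/(1/2) = 10. Minimum is 10 at row 2 (x_2 leaves); pivot element 1/2.
Divide row 2 by 1/2; eliminate column x_4 from the other rows.
Second iteration: most negative z-row entry is -3 in column x_3, so x_3 enters.
Ratio test on column x_3 — row 1: 1/1 = 1; row 2: 10/3 = 10/3. Minimum is 1 at row 1 (s1 leaves); pivot element 1.
Divide row 1 by 1; eliminate column x_3 from the other rows.
After both pivots, the entry at constraint row 2, column s2 is 4.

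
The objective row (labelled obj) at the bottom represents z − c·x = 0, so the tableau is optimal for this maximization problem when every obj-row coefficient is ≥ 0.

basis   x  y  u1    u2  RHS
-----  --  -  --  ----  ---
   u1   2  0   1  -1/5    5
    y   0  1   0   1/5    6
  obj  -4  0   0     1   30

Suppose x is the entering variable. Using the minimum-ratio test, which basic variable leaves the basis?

Column x entries and ratios — u1: 5/2 = 5/2; y: 0 ≤ 0, skip.
Smallest ratio is 5/2 in the row of u1, so u1 leaves.

u1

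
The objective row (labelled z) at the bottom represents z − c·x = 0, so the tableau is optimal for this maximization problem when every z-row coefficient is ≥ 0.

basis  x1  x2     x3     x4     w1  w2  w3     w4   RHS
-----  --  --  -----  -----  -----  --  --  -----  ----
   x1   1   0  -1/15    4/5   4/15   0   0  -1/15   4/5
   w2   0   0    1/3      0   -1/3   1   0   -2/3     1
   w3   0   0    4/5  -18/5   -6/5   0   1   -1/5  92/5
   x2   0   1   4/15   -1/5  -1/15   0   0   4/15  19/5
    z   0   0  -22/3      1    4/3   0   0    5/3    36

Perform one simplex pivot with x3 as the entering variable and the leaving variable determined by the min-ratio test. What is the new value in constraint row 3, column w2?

-12/5

Ratio test on column x3 — row 1: entry -1/15 ≤ 0; row 2: 1/(1/3) = 3; row 3: (92/5)/(4/5) = 23; row 4: (19/5)/(4/15) = 57/4. Minimum is 3 at row 2 (w2 leaves); pivot element 1/3.
Divide row 2 by 1/3; eliminate column x3 from the other rows.
Row 3 update in column w2: 0 − (4/5)·3 = -12/5.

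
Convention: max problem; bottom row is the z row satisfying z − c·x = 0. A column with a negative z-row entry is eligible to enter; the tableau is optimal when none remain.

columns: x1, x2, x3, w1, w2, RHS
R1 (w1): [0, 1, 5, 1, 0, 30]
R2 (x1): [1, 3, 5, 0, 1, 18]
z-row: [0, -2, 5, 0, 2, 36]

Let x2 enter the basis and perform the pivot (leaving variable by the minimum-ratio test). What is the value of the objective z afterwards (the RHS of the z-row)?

48

Ratio test on column x2 — row 1: 30/1 = 30; row 2: 18/3 = 6. Minimum is 6 at row 2 (x1 leaves); pivot element 3.
Pivot on row 2; the z-row RHS becomes 36 − (-2)·6 = 48.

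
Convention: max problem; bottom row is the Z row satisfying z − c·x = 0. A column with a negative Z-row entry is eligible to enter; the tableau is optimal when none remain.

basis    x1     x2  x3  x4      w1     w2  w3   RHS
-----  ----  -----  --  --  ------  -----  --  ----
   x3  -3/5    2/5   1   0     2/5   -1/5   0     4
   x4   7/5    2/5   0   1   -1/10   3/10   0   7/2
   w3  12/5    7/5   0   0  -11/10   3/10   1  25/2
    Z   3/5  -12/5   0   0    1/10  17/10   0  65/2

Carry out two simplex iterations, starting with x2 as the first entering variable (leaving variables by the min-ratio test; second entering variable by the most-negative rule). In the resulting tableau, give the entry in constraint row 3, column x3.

3/2

Ratio test on column x2 — row 1: 4/(2/5) = 10; row 2: (7/2)/(2/5) = 35/4; row 3: (25/2)/(7/5) = 125/14. Minimum is 35/4 at row 2 (x4 leaves); pivot element 2/5.
Divide row 2 by 2/5; eliminate column x2 from the other rows.
Second iteration: most negative Z-row entry is -1/2 in column w1, so w1 enters.
Ratio test on column w1 — row 1: (1/2)/(1/2) = 1; row 2: entry -1/4 ≤ 0; row 3: entry -3/4 ≤ 0. Minimum is 1 at row 1 (x3 leaves); pivot element 1/2.
Divide row 1 by 1/2; eliminate column w1 from the other rows.
After both pivots, the entry at constraint row 3, column x3 is 3/2.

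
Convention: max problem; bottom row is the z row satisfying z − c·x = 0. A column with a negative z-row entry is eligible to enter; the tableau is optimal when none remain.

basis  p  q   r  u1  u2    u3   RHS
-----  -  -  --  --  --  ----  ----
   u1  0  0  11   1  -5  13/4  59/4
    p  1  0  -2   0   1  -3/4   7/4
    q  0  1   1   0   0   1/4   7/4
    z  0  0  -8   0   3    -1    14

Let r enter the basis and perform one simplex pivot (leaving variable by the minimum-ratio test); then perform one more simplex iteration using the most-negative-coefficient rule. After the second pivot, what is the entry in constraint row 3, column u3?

Ratio test on column r — row 1: (59/4)/11 = 59/44; row 2: entry -2 ≤ 0; row 3: (7/4)/1 = 7/4. Minimum is 59/44 at row 1 (u1 leaves); pivot element 11.
Divide row 1 by 11; eliminate column r from the other rows.
Second iteration: most negative z-row entry is -7/11 in column u2, so u2 enters.
Ratio test on column u2 — row 1: entry -5/11 ≤ 0; row 2: (195/44)/(1/11) = 195/4; row 3: (9/22)/(5/11) = 9/10. Minimum is 9/10 at row 3 (q leaves); pivot element 5/11.
Divide row 3 by 5/11; eliminate column u2 from the other rows.
After both pivots, the entry at constraint row 3, column u3 is -1/10.

-1/10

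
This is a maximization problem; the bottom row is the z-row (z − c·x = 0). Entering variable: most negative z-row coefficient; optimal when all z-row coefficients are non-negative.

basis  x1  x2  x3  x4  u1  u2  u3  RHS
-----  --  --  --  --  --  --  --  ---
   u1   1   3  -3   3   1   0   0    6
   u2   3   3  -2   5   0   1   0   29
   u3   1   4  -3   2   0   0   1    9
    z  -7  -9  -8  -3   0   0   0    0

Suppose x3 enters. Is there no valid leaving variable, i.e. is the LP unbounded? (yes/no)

Every constraint-row entry in column x3 is ≤ 0, so increasing x3 is unbounded.

yes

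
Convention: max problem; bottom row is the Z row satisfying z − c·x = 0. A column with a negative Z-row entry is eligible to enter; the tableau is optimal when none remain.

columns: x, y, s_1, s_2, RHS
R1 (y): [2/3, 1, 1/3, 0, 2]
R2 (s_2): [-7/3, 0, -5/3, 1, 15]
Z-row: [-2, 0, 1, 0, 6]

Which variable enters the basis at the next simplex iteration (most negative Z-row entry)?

Negative Z-row entries: x: -2.
The most negative is -2 in column x, so x enters.

x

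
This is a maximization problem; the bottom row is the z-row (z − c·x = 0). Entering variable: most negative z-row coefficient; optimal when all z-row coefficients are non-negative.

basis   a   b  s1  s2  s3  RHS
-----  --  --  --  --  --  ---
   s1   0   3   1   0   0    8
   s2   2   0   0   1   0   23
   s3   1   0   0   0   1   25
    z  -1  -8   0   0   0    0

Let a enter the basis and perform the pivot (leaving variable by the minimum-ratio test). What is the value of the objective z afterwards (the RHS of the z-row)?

Ratio test on column a — row 1: entry 0 ≤ 0; row 2: 23/2 = 23/2; row 3: 25/1 = 25. Minimum is 23/2 at row 2 (s2 leaves); pivot element 2.
Pivot on row 2; the z-row RHS becomes 0 − (-1)·(23/2) = 23/2.

23/2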